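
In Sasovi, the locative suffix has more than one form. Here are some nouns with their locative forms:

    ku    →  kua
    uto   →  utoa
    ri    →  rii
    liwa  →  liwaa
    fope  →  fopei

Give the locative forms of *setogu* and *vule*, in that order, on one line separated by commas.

The pattern is front/back vowel harmony: -i when the last vowel of the stem is a front vowel (*ri*, *fope*); -a when the last vowel of the stem is a back vowel (*ku*, *uto*, *liwa*).
*setogu* — last vowel /u/ (a back vowel) → -a → *setogua*.
Since the last vowel of *vule* is /e/ (a front vowel), it takes -i, giving *vulei*.

setogua, vulei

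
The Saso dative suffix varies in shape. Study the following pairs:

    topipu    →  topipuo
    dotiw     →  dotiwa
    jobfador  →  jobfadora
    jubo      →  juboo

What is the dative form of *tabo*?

The suffix is conditioned by the final sound: -a when the stem ends in a consonant (*dotiw*, *jobfador*); -o when the stem ends in a vowel (*topipu*, *jubo*).
*tabo* — final sound /o/ (a vowel) → -o → *taboo*.

taboo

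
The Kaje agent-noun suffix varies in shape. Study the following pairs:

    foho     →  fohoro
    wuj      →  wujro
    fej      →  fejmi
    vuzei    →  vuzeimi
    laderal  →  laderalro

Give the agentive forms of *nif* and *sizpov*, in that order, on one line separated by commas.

The alternation tracks the last vowel of the stem — -mi when the last vowel of the stem is a front vowel (*fej*, *vuzei*); -ro when the last vowel of the stem is a back vowel (*foho*, *wuj*, *laderal*).
*nif*: last vowel = /i/, a front vowel → -mi → *nifmi*.
*sizpov*: last vowel = /o/, a back vowel → -ro → *sizpovro*.

nifmi, sizpovro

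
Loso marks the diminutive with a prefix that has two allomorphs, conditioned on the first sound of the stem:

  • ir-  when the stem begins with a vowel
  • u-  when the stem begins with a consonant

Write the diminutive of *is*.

iris

The first sound of *is* is /i/, which is a vowel, so the prefix is ir-, giving *iris*.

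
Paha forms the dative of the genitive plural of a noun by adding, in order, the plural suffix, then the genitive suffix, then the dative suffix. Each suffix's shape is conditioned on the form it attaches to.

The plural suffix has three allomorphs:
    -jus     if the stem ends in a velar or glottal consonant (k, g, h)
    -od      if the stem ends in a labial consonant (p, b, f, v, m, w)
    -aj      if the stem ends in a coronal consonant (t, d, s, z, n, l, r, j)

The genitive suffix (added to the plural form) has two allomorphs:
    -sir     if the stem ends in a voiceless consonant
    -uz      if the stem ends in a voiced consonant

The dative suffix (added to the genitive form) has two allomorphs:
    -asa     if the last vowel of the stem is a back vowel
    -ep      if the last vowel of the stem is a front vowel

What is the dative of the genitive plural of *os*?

osajuzasa

Since the final consonant of *os* is /s/ (coronal), it takes -aj, giving *osaj*.
The final consonant of the plural form *osaj* is /j/, which is voiced, so the genitive suffix is -uz, giving *osajuz*.
The genitive form *osajuz*: last vowel = /u/, a back vowel → -asa → *osajuzasa*.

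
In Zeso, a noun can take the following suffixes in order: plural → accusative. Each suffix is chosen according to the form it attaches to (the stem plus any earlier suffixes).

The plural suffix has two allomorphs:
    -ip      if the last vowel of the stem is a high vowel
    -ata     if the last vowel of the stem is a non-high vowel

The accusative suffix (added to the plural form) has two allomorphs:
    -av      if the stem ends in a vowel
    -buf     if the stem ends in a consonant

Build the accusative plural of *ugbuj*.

ugbujipbuf

Since the last vowel of *ugbuj* is /u/ (a high vowel), it takes -ip, giving *ugbujip*.
The plural form *ugbujip*: final sound = /p/, a consonant → -buf → *ugbujipbuf*.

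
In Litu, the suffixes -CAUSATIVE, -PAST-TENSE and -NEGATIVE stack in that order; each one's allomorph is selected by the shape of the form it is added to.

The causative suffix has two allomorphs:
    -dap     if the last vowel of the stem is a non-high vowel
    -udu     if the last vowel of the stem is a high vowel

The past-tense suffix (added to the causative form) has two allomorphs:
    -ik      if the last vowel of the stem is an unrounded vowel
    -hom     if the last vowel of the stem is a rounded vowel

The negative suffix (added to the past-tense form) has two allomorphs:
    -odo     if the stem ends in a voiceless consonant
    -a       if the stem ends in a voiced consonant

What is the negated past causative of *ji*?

jiuduhoma

*ji*: last vowel = /i/, a high vowel → -udu → *jiudu*.
The causative form *jiudu*: last vowel = /u/, a rounded vowel → -hom → *jiuduhom*.
The final consonant of the past-tense form *jiuduhom* is /m/, which is voiced, so the negative suffix is -a, giving *jiuduhoma*.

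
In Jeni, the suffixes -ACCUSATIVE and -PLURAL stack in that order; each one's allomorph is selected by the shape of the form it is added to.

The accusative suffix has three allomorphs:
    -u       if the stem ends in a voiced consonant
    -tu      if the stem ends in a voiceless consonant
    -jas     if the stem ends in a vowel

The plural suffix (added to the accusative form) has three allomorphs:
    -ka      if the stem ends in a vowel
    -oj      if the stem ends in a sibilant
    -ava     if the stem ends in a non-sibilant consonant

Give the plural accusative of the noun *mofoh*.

*mofoh*: final sound = /h/, a voiceless consonant → -tu → *mofohtu*.
The accusative form *mofohtu* — final sound /u/ (a vowel) → -ka → *mofohtuka*.

mofohtuka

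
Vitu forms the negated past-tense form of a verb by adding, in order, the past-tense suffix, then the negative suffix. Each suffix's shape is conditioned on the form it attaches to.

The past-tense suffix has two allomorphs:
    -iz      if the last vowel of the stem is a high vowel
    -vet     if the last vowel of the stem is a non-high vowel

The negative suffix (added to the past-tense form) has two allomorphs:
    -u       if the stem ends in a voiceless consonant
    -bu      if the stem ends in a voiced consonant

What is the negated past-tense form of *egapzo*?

Since the last vowel of *egapzo* is /o/ (a non-high vowel), it takes -vet, giving *egapzovet*.
Since the final consonant of the past-tense form *egapzovet* is /t/ (voiceless), it takes -u, giving *egapzovetu*.

egapzovetu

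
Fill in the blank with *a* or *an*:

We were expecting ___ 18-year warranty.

The indefinite article is chosen by the initial *sound* of the following word, not its spelling.
The number *18* is spoken "eighteen", beginning with /ˌeɪˈtiːn/ — a vowel sound.
So the article is *an*: We were expecting an 18-year warranty.

an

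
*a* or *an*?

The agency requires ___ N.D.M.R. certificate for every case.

an

The indefinite article is chosen by the initial *sound* of the following word, not its spelling.
The initialism *N.D.M.R.* is read letter by letter; the first letter, N, is pronounced /ɛn/, which begins with a vowel sound.
So the article is *an*: The agency requires an N.D.M.R. certificate for every case.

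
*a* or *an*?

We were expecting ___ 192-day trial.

a

The indefinite article is chosen by the initial *sound* of the following word, not its spelling.
The number *192* is spoken "one hundred …", beginning with /wʌn/ — a consonant sound.
So the article is *a*: We were expecting a 192-day trial.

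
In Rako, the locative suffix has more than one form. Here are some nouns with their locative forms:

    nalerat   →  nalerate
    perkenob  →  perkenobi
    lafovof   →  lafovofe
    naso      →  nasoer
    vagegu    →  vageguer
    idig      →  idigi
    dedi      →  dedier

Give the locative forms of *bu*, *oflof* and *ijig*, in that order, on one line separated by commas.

buer, oflofe, ijigi

The pattern is voicing of the final sound: -e when the stem ends in a voiceless consonant (*nalerat*, *lafovof*); -i when the stem ends in a voiced consonant (*perkenob*, *idig*); -er when the stem ends in a vowel (*naso*, *vagegu*, *dedi*).
*bu* — final sound /u/ (a vowel) → -er → *buer*.
*oflof*: final sound = /f/, a voiceless consonant → -e → *oflofe*.
Since the final sound of *ijig* is /g/ (a voiced consonant), it takes -i, giving *ijigi*.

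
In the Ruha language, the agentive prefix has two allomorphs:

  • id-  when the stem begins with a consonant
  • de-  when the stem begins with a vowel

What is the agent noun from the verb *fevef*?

*fevef*: first sound = /f/, a consonant → id- → *idfevef*.

idfevef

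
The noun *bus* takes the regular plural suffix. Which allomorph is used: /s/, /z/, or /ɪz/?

/ɪz/

The stem *bus* ends in a sibilant (/s, z, ʃ, ʒ, tʃ, dʒ/).
The plural suffix surfaces as /ɪz/ after sibilants, /s/ after other voiceless consonants, and /z/ after other voiced sounds.
So the plural -s on *bus* is pronounced /ɪz/.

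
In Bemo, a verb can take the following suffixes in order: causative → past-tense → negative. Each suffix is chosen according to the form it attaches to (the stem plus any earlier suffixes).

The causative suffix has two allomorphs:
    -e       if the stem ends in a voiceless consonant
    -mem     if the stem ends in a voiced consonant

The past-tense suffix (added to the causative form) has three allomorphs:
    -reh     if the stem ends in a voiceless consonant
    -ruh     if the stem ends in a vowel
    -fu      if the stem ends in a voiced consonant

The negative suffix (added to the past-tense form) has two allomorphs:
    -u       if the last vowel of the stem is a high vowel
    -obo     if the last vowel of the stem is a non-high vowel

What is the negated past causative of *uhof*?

*uhof*: final consonant = /f/, voiceless → -e → *uhofe*.
The causative form *uhofe* — final sound /e/ (a vowel) → -ruh → *uhoferuh*.
The past-tense form *uhoferuh*: last vowel = /u/, a high vowel → -u → *uhoferuhu*.

uhoferuhu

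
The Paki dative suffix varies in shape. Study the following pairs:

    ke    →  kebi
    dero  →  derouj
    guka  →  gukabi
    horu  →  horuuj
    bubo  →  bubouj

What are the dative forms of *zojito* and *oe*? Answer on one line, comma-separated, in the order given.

zojitouj, oebi

The suffix is conditioned by the last vowel: -uj when the last vowel of the stem is a rounded vowel (*dero*, *horu*, *bubo*); -bi when the last vowel of the stem is an unrounded vowel (*ke*, *guka*).
Since the last vowel of *zojito* is /o/ (a rounded vowel), it takes -uj, giving *zojitouj*.
*oe* — last vowel /e/ (an unrounded vowel) → -bi → *oebi*.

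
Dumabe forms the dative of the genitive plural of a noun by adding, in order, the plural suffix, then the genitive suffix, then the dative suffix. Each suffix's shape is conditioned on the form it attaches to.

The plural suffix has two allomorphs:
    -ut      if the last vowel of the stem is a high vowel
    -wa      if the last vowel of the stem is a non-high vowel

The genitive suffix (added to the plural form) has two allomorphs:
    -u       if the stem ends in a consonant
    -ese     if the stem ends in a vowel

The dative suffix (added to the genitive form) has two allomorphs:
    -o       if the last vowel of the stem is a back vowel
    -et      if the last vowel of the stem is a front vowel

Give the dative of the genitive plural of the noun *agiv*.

Since the last vowel of *agiv* is /i/ (a high vowel), it takes -ut, giving *agivut*.
The final sound of the plural form *agivut* is /t/, which is a consonant, so the genitive suffix is -u, giving *agivutu*.
The genitive form *agivutu* — last vowel /u/ (a back vowel) → -o → *agivutuo*.

agivutuo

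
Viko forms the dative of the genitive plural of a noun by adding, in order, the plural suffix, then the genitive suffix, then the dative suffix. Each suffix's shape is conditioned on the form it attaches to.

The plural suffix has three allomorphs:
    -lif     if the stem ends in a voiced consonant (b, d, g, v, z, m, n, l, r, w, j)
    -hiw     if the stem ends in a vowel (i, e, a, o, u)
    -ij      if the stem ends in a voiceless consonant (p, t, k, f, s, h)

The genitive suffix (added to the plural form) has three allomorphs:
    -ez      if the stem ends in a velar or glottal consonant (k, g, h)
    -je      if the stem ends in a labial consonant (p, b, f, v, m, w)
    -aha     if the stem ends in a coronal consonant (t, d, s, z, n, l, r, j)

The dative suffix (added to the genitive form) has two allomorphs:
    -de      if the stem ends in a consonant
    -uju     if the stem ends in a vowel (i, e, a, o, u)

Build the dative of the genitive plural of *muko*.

*muko* — final sound /o/ (a vowel) → -hiw → *mukohiw*.
Since the final consonant of the plural form *mukohiw* is /w/ (labial), it takes -je, giving *mukohiwje*.
Since the final sound of the genitive form *mukohiwje* is /e/ (a vowel), it takes -uju, giving *mukohiwjeuju*.

mukohiwjeuju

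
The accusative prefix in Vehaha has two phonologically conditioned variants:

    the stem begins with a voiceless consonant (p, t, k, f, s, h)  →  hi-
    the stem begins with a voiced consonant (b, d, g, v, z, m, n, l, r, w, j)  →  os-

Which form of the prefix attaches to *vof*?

os-

*vof*: first consonant = /v/, voiced → os-.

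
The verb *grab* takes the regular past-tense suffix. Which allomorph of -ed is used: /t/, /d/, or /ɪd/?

/d/

The stem *grab* ends in a voiced sound other than /d/.
The -ed suffix is realized as /ɪd/ after /t, d/; as /t/ after other voiceless consonants; and as /d/ after other voiced sounds.
So -ed on *grab* is pronounced /d/.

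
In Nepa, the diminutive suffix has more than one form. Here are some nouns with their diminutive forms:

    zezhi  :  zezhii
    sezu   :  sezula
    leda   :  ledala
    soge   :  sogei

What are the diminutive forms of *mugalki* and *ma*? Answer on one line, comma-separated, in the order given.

mugalkii, mala

The pattern is front/back vowel harmony: -i when the last vowel of the stem is a front vowel (*zezhi*, *soge*); -la when the last vowel of the stem is a back vowel (*sezu*, *leda*).
The last vowel of *mugalki* is /i/, which is a front vowel, so the suffix is -i, giving *mugalkii*.
*ma*: last vowel = /a/, a back vowel → -la → *mala*.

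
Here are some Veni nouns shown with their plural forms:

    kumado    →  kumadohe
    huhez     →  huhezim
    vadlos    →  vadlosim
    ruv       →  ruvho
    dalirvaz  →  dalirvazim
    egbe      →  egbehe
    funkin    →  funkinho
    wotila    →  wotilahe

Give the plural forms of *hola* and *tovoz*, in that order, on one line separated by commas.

holahe, tovozim

The alternation tracks the final sound of the stem — -im when the stem ends in a sibilant (*huhez*, *vadlos*, *dalirvaz*); -ho when the stem ends in a non-sibilant consonant (*ruv*, *funkin*); -he when the stem ends in a vowel (*kumado*, *egbe*, *wotila*).
*hola* — final sound /a/ (a vowel) → -he → *holahe*.
The final sound of *tovoz* is /z/, which is a sibilant, so the suffix is -im, giving *tovozim*.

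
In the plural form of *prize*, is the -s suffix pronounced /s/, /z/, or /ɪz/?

The stem *prize* ends in a sibilant (/s, z, ʃ, ʒ, tʃ, dʒ/).
The plural suffix surfaces as /ɪz/ after sibilants, /s/ after other voiceless consonants, and /z/ after other voiced sounds.
So the plural -s on *prize* is pronounced /ɪz/.

/ɪz/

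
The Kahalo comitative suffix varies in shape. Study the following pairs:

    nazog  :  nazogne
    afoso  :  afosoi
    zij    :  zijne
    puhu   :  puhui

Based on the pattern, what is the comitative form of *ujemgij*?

ujemgijne

Looking at the final sound of each stem: -ne when the stem ends in a consonant (*nazog*, *zij*); -i when the stem ends in a vowel (*afoso*, *puhu*).
Since the final sound of *ujemgij* is /j/ (a consonant), it takes -ne, giving *ujemgijne*.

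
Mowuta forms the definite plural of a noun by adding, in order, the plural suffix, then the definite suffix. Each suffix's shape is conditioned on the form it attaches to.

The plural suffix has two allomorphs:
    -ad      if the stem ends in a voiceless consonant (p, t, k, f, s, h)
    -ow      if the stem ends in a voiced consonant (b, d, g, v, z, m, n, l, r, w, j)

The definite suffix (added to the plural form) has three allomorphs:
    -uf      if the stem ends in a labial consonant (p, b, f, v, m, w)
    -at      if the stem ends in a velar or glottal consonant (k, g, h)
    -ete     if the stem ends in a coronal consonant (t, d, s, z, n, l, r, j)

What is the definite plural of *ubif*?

ubifadete

The final consonant of *ubif* is /f/, which is voiceless, so the plural suffix is -ad, giving *ubifad*.
Since the final consonant of the plural form *ubifad* is /d/ (coronal), it takes -ete, giving *ubifadete*.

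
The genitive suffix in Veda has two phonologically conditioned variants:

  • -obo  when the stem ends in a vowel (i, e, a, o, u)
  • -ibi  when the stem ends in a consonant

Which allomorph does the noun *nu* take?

-obo

Since the final sound of *nu* is /u/ (a vowel), it takes -obo.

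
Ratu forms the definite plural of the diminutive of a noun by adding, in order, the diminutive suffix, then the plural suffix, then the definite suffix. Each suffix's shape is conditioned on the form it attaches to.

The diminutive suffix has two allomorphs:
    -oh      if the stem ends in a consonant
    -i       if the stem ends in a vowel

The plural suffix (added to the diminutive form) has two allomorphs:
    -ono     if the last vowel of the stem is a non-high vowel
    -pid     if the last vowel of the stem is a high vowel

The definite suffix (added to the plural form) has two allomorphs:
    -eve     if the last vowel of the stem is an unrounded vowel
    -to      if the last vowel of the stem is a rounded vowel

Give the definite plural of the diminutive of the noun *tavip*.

The final sound of *tavip* is /p/, which is a consonant, so the diminutive suffix is -oh, giving *tavipoh*.
The diminutive form *tavipoh*: last vowel = /o/, a non-high vowel → -ono → *tavipohono*.
The plural form *tavipohono*: last vowel = /o/, a rounded vowel → -to → *tavipohonoto*.

tavipohonoto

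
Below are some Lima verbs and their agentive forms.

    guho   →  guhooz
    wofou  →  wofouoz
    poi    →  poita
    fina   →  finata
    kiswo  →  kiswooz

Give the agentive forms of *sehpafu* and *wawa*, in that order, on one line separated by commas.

The pattern is rounding harmony: -oz when the last vowel of the stem is a rounded vowel (*guho*, *wofou*, *kiswo*); -ta when the last vowel of the stem is an unrounded vowel (*poi*, *fina*).
*sehpafu* — last vowel /u/ (a rounded vowel) → -oz → *sehpafuoz*.
The last vowel of *wawa* is /a/, which is an unrounded vowel, so the suffix is -ta, giving *wawata*.

sehpafuoz, wawata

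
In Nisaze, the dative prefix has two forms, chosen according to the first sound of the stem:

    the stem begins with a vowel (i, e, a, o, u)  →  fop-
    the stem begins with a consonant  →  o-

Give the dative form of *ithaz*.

*ithaz*: first sound = /i/, a vowel → fop- → *fopithaz*.

fopithaz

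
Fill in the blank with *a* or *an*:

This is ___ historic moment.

The indefinite article is chosen by the initial *sound* of the following word, not its spelling.
*historic* begins with the sound /h/ (h is pronounced in standard usage) — a consonant sound.
So the article is *a*: This is a historic moment.

a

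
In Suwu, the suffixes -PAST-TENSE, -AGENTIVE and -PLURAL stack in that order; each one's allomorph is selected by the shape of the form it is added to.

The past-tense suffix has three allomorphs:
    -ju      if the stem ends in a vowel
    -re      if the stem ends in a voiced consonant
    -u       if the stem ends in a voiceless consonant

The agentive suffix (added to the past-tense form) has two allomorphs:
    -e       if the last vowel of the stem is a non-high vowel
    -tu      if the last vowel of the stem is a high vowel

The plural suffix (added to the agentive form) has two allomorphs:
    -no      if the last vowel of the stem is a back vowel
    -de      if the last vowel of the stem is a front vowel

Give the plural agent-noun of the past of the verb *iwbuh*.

The final sound of *iwbuh* is /h/, which is a voiceless consonant, so the past-tense suffix is -u, giving *iwbuhu*.
The past-tense form *iwbuhu* — last vowel /u/ (a high vowel) → -tu → *iwbuhutu*.
The last vowel of the agentive form *iwbuhutu* is /u/, which is a back vowel, so the plural suffix is -no, giving *iwbuhutuno*.

iwbuhutuno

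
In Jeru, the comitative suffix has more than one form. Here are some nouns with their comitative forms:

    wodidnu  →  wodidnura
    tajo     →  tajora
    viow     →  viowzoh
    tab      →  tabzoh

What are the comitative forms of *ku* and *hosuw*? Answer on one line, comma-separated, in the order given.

kura, hosuwzoh

Looking at the final sound of each stem: -zoh when the stem ends in a consonant (*viow*, *tab*); -ra when the stem ends in a vowel (*wodidnu*, *tajo*).
Since the final sound of *ku* is /u/ (a vowel), it takes -ra, giving *kura*.
*hosuw* — final sound /w/ (a consonant) → -zoh → *hosuwzoh*.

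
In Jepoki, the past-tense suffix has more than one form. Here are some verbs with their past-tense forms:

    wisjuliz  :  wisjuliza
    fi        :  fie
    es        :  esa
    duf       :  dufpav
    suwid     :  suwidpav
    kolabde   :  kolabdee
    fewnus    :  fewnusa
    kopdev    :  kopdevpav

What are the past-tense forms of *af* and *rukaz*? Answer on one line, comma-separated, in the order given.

afpav, rukaza

The alternation tracks the final sound of the stem — -a when the stem ends in a sibilant (*wisjuliz*, *es*, *fewnus*); -pav when the stem ends in a non-sibilant consonant (*duf*, *suwid*, *kopdev*); -e when the stem ends in a vowel (*fi*, *kolabde*).
*af*: final sound = /f/, a non-sibilant consonant → -pav → *afpav*.
Since the final sound of *rukaz* is /z/ (a sibilant), it takes -a, giving *rukaza*.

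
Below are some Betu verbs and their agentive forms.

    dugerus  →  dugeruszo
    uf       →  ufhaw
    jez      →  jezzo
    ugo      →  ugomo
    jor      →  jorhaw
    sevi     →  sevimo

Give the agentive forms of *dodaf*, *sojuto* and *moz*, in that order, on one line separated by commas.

dodafhaw, sojutomo, mozzo

Looking at the final sound of each stem: -zo when the stem ends in a sibilant (*dugerus*, *jez*); -haw when the stem ends in a non-sibilant consonant (*uf*, *jor*); -mo when the stem ends in a vowel (*ugo*, *sevi*).
*dodaf* — final sound /f/ (a non-sibilant consonant) → -haw → *dodafhaw*.
*sojuto*: final sound = /o/, a vowel → -mo → *sojutomo*.
*moz* — final sound /z/ (a sibilant) → -zo → *mozzo*.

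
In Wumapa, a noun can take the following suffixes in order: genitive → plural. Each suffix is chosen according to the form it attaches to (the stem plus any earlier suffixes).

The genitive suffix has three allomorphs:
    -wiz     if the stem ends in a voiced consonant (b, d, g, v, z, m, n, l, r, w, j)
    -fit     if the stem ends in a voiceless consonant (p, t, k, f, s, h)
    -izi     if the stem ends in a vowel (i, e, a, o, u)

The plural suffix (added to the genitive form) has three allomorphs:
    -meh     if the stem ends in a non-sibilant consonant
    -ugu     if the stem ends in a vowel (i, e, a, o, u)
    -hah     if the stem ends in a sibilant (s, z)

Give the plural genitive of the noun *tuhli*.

Since the final sound of *tuhli* is /i/ (a vowel), it takes -izi, giving *tuhliizi*.
The final sound of the genitive form *tuhliizi* is /i/, which is a vowel, so the plural suffix is -ugu, giving *tuhliiziugu*.

tuhliiziugu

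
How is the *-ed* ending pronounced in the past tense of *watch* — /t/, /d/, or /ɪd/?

/t/

The stem *watch* ends in a voiceless consonant other than /t/.
The -ed suffix is realized as /ɪd/ after /t, d/; as /t/ after other voiceless consonants; and as /d/ after other voiced sounds.
So -ed on *watch* is pronounced /t/.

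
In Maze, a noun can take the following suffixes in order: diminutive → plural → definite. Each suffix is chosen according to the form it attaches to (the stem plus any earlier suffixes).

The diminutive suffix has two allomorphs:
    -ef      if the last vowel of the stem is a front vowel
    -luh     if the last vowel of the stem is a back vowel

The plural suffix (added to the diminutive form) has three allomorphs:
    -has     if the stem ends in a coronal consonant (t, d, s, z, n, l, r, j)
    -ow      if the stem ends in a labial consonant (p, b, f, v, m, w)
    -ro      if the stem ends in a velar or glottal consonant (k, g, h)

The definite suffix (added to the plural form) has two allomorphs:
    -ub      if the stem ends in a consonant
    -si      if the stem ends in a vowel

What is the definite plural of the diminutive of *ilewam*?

ilewamluhrosi

*ilewam*: last vowel = /a/, a back vowel → -luh → *ilewamluh*.
Since the final consonant of the diminutive form *ilewamluh* is /h/ (velar/glottal), it takes -ro, giving *ilewamluhro*.
Since the final sound of the plural form *ilewamluhro* is /o/ (a vowel), it takes -si, giving *ilewamluhrosi*.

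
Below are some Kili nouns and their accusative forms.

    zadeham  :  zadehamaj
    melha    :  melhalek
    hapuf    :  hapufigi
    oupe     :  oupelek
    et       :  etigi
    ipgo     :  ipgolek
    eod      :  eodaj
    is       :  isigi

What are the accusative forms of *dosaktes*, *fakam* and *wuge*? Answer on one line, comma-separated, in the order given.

The pattern is voicing of the final sound: -igi when the stem ends in a voiceless consonant (*hapuf*, *et*, *is*); -aj when the stem ends in a voiced consonant (*zadeham*, *eod*); -lek when the stem ends in a vowel (*melha*, *oupe*, *ipgo*).
Since the final sound of *dosaktes* is /s/ (a voiceless consonant), it takes -igi, giving *dosaktesigi*.
The final sound of *fakam* is /m/, which is a voiced consonant, so the suffix is -aj, giving *fakamaj*.
*wuge*: final sound = /e/, a vowel → -lek → *wugelek*.

dosaktesigi, fakamaj, wugelek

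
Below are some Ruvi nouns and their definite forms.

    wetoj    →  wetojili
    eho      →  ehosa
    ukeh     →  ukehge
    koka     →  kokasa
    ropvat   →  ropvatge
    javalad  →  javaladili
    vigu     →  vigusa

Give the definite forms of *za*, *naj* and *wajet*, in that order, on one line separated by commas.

Looking at the final sound of each stem: -ge when the stem ends in a voiceless consonant (*ukeh*, *ropvat*); -ili when the stem ends in a voiced consonant (*wetoj*, *javalad*); -sa when the stem ends in a vowel (*eho*, *koka*, *vigu*).
*za*: final sound = /a/, a vowel → -sa → *zasa*.
The final sound of *naj* is /j/, which is a voiced consonant, so the suffix is -ili, giving *najili*.
*wajet*: final sound = /t/, a voiceless consonant → -ge → *wajetge*.

zasa, najili, wajetge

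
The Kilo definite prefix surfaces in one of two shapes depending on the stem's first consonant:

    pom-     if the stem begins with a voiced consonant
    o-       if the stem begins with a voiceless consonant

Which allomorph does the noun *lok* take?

*lok*: first consonant = /l/, voiced → pom-.

pom-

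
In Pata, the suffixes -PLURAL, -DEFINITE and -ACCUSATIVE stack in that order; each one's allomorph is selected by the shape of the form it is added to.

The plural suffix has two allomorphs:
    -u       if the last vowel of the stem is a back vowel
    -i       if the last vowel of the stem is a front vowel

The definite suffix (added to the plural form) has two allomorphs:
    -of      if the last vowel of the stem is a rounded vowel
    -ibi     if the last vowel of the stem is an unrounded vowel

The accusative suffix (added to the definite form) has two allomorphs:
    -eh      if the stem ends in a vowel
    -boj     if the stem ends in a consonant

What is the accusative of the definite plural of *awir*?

awiriibieh

*awir* — last vowel /i/ (a front vowel) → -i → *awiri*.
Since the last vowel of the plural form *awiri* is /i/ (an unrounded vowel), it takes -ibi, giving *awiriibi*.
The definite form *awiriibi* — final sound /i/ (a vowel) → -eh → *awiriibieh*.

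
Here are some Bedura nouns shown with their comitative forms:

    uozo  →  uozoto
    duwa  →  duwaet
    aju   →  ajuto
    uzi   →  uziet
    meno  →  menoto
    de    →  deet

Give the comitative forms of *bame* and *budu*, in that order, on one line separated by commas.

bameet, buduto

Looking at the last vowel of each stem: -to when the last vowel of the stem is a rounded vowel (*uozo*, *aju*, *meno*); -et when the last vowel of the stem is an unrounded vowel (*duwa*, *uzi*, *de*).
*bame*: last vowel = /e/, an unrounded vowel → -et → *bameet*.
Since the last vowel of *budu* is /u/ (a rounded vowel), it takes -to, giving *buduto*.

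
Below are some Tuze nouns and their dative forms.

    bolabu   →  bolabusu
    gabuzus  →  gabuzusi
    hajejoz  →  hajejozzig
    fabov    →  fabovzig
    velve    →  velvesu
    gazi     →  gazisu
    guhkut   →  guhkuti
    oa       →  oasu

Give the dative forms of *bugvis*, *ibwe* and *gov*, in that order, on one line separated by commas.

bugvisi, ibwesu, govzig

The pattern is voicing of the final sound: -i when the stem ends in a voiceless consonant (*gabuzus*, *guhkut*); -zig when the stem ends in a voiced consonant (*hajejoz*, *fabov*); -su when the stem ends in a vowel (*bolabu*, *velve*, *gazi*, *oa*).
*bugvis*: final sound = /s/, a voiceless consonant → -i → *bugvisi*.
*ibwe* — final sound /e/ (a vowel) → -su → *ibwesu*.
Since the final sound of *gov* is /v/ (a voiced consonant), it takes -zig, giving *govzig*.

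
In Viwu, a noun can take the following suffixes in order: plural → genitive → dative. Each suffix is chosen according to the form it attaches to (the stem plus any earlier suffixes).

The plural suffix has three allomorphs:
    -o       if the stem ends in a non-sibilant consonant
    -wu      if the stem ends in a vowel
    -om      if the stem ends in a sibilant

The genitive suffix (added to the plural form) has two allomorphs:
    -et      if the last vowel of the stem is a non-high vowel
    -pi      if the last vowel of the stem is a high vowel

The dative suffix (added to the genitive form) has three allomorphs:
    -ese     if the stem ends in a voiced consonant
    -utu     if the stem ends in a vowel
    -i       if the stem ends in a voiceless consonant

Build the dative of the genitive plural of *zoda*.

zodawupiutu

*zoda* — final sound /a/ (a vowel) → -wu → *zodawu*.
Since the last vowel of the plural form *zodawu* is /u/ (a high vowel), it takes -pi, giving *zodawupi*.
The genitive form *zodawupi* — final sound /i/ (a vowel) → -utu → *zodawupiutu*.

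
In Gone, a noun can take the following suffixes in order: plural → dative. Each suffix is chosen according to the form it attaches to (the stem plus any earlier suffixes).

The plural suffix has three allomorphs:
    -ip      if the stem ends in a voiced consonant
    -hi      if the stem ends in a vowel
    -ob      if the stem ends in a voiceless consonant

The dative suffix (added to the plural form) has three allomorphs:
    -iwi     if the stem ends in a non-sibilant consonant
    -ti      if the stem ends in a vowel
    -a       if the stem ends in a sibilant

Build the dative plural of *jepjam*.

jepjamipiwi

Since the final sound of *jepjam* is /m/ (a voiced consonant), it takes -ip, giving *jepjamip*.
Since the final sound of the plural form *jepjamip* is /p/ (a non-sibilant consonant), it takes -iwi, giving *jepjamipiwi*.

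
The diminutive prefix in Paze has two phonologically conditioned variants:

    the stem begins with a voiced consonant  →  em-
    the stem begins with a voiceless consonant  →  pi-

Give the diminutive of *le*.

emle

The first consonant of *le* is /l/, which is voiced, so the prefix is em-, giving *emle*.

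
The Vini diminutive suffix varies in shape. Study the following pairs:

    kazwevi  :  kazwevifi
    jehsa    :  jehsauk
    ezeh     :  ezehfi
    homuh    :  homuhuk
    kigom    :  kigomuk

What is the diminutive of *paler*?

The suffix is conditioned by the last vowel: -fi when the last vowel of the stem is a front vowel (*kazwevi*, *ezeh*); -uk when the last vowel of the stem is a back vowel (*jehsa*, *homuh*, *kigom*).
*paler*: last vowel = /e/, a front vowel → -fi → *palerfi*.

palerfi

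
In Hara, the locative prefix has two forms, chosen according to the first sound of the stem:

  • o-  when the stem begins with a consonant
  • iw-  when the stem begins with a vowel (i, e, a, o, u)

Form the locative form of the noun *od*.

iwod

The first sound of *od* is /o/, which is a vowel, so the prefix is iw-, giving *iwod*.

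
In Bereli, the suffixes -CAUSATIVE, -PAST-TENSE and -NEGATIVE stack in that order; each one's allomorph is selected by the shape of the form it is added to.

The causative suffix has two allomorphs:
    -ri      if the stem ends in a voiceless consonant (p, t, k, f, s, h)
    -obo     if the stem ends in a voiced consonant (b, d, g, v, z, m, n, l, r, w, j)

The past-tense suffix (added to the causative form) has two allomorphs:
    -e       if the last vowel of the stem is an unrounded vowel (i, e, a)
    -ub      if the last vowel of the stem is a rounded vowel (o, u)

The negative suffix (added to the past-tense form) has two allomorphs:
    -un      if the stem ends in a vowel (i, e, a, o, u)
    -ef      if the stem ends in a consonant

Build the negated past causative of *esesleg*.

*esesleg*: final consonant = /g/, voiced → -obo → *eseslegobo*.
The causative form *eseslegobo* — last vowel /o/ (a rounded vowel) → -ub → *eseslegoboub*.
The past-tense form *eseslegoboub*: final sound = /b/, a consonant → -ef → *eseslegoboubef*.

eseslegoboubef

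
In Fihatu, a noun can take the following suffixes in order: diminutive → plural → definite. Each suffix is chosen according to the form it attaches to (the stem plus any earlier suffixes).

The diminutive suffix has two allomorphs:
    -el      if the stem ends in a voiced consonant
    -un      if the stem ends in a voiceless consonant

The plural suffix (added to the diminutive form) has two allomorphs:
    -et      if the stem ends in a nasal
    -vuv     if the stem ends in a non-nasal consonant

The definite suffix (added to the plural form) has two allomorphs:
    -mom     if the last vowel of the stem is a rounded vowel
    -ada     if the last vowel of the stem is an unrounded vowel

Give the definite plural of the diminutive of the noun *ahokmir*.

Since the final consonant of *ahokmir* is /r/ (voiced), it takes -el, giving *ahokmirel*.
Since the final consonant of the diminutive form *ahokmirel* is /l/ (non-nasal), it takes -vuv, giving *ahokmirelvuv*.
The plural form *ahokmirelvuv* — last vowel /u/ (a rounded vowel) → -mom → *ahokmirelvuvmom*.

ahokmirelvuvmom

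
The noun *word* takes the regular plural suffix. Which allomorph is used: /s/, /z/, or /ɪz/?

The stem *word* ends in a voiced non-sibilant sound.
The plural suffix surfaces as /ɪz/ after sibilants, /s/ after other voiceless consonants, and /z/ after other voiced sounds.
So the plural -s on *word* is pronounced /z/.

/z/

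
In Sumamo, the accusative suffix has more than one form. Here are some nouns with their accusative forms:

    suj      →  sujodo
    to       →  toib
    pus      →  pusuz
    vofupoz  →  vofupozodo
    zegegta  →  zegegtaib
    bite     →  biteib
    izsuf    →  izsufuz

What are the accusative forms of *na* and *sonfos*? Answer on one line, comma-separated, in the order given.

The pattern is voicing of the final sound: -uz when the stem ends in a voiceless consonant (*pus*, *izsuf*); -odo when the stem ends in a voiced consonant (*suj*, *vofupoz*); -ib when the stem ends in a vowel (*to*, *zegegta*, *bite*).
*na* — final sound /a/ (a vowel) → -ib → *naib*.
*sonfos* — final sound /s/ (a voiceless consonant) → -uz → *sonfosuz*.

naib, sonfosuz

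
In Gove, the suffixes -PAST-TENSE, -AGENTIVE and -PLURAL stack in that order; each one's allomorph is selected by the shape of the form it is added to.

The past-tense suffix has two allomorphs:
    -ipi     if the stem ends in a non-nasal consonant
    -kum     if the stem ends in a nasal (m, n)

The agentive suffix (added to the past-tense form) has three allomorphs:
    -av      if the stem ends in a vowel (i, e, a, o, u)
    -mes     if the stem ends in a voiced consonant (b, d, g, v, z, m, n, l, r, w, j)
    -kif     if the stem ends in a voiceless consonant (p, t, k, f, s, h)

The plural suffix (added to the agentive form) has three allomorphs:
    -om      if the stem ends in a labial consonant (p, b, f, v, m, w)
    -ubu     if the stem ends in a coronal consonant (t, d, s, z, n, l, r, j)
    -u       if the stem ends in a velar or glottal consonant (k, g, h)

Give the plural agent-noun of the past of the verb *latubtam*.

Since the final consonant of *latubtam* is /m/ (a nasal), it takes -kum, giving *latubtamkum*.
The past-tense form *latubtamkum*: final sound = /m/, a voiced consonant → -mes → *latubtamkummes*.
The agentive form *latubtamkummes*: final consonant = /s/, coronal → -ubu → *latubtamkummesubu*.

latubtamkummesubu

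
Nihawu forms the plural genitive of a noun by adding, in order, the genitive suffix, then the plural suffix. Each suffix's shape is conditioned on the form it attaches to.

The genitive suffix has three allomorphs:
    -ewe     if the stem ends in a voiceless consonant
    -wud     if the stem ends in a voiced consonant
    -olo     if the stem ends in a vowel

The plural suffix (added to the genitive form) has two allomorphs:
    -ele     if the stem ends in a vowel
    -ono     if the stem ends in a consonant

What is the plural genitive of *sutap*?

sutapeweele

*sutap* — final sound /p/ (a voiceless consonant) → -ewe → *sutapewe*.
The final sound of the genitive form *sutapewe* is /e/, which is a vowel, so the plural suffix is -ele, giving *sutapeweele*.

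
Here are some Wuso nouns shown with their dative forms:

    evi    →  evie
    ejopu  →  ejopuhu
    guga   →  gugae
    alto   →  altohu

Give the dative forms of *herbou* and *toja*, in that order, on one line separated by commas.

herbouhu, tojae

The pattern is rounding harmony: -hu when the last vowel of the stem is a rounded vowel (*ejopu*, *alto*); -e when the last vowel of the stem is an unrounded vowel (*evi*, *guga*).
Since the last vowel of *herbou* is /u/ (a rounded vowel), it takes -hu, giving *herbouhu*.
*toja*: last vowel = /a/, an unrounded vowel → -e → *tojae*.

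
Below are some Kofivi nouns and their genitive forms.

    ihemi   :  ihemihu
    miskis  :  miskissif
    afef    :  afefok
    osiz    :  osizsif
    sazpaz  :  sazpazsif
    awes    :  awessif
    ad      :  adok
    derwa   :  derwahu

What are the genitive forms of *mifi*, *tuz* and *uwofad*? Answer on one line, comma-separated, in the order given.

The suffix is conditioned by the final sound: -sif when the stem ends in a sibilant (*miskis*, *osiz*, *sazpaz*, *awes*); -ok when the stem ends in a non-sibilant consonant (*afef*, *ad*); -hu when the stem ends in a vowel (*ihemi*, *derwa*).
The final sound of *mifi* is /i/, which is a vowel, so the suffix is -hu, giving *mifihu*.
Since the final sound of *tuz* is /z/ (a sibilant), it takes -sif, giving *tuzsif*.
The final sound of *uwofad* is /d/, which is a non-sibilant consonant, so the suffix is -ok, giving *uwofadok*.

mifihu, tuzsif, uwofadok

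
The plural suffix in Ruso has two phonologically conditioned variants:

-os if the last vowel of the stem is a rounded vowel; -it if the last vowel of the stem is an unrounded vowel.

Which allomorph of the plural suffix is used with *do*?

-os

Since the last vowel of *do* is /o/ (a rounded vowel), it takes -os.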